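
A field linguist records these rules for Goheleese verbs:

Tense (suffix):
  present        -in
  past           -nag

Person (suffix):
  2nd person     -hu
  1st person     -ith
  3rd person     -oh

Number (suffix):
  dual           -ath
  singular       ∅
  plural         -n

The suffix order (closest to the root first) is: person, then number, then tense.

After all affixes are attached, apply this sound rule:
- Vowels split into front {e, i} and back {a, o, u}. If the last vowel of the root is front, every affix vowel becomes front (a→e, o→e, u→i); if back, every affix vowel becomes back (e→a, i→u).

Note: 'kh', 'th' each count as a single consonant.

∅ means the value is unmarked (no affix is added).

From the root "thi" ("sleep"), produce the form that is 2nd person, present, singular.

thihiin

Attach person 2nd person -hu → thihu.
number = singular: zero marking, form stays thihu.
Attach tense present -in → thihuin.
Apply vowel harmony: thihuin → thihiin.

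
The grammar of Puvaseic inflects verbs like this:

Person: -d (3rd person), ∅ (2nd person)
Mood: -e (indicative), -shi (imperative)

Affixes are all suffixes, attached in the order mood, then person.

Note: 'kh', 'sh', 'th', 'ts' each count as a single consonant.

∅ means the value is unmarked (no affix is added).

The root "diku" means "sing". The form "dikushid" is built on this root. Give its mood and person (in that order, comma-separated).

imperative, 3rd person

Segment: diku-shi-d.
mood: -shi → imperative.
person: -d → 3rd person.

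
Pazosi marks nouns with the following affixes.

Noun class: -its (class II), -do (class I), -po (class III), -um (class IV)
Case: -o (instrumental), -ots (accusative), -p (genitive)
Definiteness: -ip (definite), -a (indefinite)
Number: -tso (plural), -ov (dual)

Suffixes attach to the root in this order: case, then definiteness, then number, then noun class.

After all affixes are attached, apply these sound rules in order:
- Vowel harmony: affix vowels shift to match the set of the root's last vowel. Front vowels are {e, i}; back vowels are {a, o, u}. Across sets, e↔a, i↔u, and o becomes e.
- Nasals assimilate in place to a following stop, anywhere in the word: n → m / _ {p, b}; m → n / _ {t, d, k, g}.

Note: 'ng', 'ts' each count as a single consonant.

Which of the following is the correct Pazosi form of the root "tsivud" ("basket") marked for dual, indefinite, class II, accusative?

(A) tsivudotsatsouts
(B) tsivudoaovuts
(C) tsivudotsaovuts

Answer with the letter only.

Attach case accusative -ots → tsivudots.
Attach definiteness indefinite -a → tsivudotsa.
Attach number dual -ov → tsivudotsaov.
Attach noun class class II -its → tsivudotsaovits.
Apply vowel harmony: tsivudotsaovits → tsivudotsaovuts.
Nasal assimilation: no change.
So the correct form is tsivudotsaovuts, option (C).
(B) tsivudoaovuts is wrong: it uses instrumental instead of accusative for case.
(A) tsivudotsatsouts is wrong: it uses plural instead of dual for number.

C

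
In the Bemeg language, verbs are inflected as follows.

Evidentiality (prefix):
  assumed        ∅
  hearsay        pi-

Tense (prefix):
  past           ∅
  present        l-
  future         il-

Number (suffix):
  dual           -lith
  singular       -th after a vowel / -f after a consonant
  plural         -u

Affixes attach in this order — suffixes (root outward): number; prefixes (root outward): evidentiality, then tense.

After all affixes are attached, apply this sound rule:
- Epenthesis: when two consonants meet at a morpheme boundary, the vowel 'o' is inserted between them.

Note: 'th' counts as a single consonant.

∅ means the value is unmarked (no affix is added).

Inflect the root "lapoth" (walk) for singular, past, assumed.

lapothof

evidentiality = assumed: zero marking, form stays lapoth.
tense = past: zero marking, form stays lapoth.
Attach number singular -f (after consonant 'th') → lapothf.
Apply epenthesis: lapothf → lapothof.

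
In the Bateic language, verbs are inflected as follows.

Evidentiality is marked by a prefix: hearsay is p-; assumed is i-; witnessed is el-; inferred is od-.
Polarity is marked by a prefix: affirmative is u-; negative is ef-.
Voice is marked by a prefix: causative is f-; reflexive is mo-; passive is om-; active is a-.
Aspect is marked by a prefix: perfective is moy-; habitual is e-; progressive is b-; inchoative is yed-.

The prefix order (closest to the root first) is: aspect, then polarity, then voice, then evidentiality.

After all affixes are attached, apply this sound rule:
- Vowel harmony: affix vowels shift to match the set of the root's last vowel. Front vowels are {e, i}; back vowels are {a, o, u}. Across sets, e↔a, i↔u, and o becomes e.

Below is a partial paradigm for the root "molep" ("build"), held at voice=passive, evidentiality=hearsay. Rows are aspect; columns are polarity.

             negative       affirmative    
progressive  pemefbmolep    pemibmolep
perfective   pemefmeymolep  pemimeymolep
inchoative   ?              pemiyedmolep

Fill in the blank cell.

pemefyedmolep

Attach aspect inchoative yed- → yedmolep.
Attach polarity negative ef- → efyedmolep.
Attach voice passive om- → omefyedmolep.
Attach evidentiality hearsay p- → pomefyedmolep.
Apply vowel harmony: pomefyedmolep → pemefyedmolep.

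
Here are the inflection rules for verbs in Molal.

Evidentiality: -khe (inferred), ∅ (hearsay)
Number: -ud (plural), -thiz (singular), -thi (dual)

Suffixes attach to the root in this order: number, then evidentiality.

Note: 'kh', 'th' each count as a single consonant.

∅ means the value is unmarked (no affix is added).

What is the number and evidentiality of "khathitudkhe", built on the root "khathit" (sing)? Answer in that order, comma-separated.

plural, inferred

Segment: khathit-ud-khe.
number: -ud → plural.
evidentiality: -khe → inferred.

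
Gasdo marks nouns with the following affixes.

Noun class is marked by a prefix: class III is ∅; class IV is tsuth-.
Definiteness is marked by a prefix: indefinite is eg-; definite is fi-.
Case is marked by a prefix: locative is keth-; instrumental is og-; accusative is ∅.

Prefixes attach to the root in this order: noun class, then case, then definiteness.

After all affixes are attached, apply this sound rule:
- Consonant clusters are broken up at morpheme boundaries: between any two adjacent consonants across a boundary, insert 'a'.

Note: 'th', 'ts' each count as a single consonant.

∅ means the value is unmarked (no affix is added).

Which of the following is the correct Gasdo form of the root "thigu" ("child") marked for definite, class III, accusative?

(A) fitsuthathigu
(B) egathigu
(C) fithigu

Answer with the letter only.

noun class = class III: zero marking, form stays thigu.
case = accusative: zero marking, form stays thigu.
Attach definiteness definite fi- → fithigu.
Epenthesis: no change.
So the correct form is fithigu, option (C).
(A) fitsuthathigu is wrong: it uses class IV instead of class III for noun class.
(B) egathigu is wrong: it uses indefinite instead of definite for definiteness.

C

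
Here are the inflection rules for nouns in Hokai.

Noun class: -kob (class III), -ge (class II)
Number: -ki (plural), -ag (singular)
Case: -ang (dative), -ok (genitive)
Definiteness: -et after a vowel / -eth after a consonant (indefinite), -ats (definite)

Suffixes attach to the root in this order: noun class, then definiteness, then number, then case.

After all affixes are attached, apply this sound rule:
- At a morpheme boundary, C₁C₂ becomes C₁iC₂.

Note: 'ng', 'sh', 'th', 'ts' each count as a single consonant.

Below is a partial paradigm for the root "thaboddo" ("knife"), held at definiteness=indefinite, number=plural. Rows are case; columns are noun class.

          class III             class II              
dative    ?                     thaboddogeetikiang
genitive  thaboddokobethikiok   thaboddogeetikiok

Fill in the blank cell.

Attach noun class class III -kob → thaboddokob.
Attach definiteness indefinite -eth (after consonant 'b') → thaboddokobeth.
Attach number plural -ki → thaboddokobethki.
Attach case dative -ang → thaboddokobethkiang.
Apply epenthesis: thaboddokobethkiang → thaboddokobethikiang.

thaboddokobethikiang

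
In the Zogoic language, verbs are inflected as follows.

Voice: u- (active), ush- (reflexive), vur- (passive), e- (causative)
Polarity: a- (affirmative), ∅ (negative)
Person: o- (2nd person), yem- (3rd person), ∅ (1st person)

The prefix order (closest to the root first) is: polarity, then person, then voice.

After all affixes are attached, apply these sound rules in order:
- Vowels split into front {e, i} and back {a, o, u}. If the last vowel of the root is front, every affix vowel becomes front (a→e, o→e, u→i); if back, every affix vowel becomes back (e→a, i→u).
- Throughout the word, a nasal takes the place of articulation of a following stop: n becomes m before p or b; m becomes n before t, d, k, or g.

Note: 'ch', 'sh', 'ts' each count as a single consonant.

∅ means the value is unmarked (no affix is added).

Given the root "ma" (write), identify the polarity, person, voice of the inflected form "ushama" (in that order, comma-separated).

affirmative, 1st person, reflexive

Segment: ush-a-ma.
polarity: a- → affirmative.
person: ∅ → 1st person.
voice: ush- → reflexive.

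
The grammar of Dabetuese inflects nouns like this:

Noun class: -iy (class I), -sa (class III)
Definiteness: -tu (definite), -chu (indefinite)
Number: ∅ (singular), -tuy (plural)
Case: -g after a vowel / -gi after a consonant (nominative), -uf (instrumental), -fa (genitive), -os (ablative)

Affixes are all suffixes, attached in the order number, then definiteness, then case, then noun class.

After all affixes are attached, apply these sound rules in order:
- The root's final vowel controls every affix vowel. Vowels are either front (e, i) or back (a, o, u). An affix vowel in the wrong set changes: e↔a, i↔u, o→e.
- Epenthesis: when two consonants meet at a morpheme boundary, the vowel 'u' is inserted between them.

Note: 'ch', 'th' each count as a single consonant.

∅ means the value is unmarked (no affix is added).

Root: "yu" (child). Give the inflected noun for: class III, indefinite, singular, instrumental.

yuchuufusa

number = singular: zero marking, form stays yu.
Attach definiteness indefinite -chu → yuchu.
Attach case instrumental -uf → yuchuuf.
Attach noun class class III -sa → yuchuufsa.
Vowel harmony: no change.
Apply epenthesis: yuchuufsa → yuchuufusa.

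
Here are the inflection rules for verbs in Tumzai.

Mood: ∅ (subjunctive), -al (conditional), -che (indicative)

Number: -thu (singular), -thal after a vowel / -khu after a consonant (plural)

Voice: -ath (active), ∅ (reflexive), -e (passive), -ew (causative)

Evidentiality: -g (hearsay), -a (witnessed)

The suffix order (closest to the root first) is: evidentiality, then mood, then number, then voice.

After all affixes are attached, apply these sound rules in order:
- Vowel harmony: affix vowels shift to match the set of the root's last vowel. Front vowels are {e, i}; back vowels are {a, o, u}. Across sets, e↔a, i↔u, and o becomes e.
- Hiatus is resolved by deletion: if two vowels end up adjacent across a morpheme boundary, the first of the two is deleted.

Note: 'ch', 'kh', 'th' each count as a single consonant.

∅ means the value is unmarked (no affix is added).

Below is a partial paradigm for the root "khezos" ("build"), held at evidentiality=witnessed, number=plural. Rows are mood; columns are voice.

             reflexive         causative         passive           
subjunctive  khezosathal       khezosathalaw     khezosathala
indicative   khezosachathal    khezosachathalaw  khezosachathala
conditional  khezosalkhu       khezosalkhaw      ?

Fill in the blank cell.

khezosalkha

Attach evidentiality witnessed -a → khezosa.
Attach mood conditional -al → khezosaal.
Attach number plural -khu (after consonant 'l') → khezosaalkhu.
Attach voice passive -e → khezosaalkhue.
Apply vowel harmony: khezosaalkhue → khezosaalkhua.
Apply vowel deletion: khezosaalkhua → khezosalkha.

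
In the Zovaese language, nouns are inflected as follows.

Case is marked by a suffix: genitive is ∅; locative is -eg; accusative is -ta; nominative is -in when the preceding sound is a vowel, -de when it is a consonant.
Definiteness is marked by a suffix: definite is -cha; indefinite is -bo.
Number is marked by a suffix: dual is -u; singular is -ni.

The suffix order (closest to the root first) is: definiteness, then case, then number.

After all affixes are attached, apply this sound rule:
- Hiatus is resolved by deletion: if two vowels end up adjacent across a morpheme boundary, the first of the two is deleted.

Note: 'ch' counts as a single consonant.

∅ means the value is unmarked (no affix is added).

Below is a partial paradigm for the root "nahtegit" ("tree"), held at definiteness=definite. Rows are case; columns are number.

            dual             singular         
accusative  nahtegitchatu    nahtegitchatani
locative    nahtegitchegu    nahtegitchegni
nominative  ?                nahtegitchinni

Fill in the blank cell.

Attach definiteness definite -cha → nahtegitcha.
Attach case nominative -in (after vowel 'a') → nahtegitchain.
Attach number dual -u → nahtegitchainu.
Apply vowel deletion: nahtegitchainu → nahtegitchinu.

nahtegitchinu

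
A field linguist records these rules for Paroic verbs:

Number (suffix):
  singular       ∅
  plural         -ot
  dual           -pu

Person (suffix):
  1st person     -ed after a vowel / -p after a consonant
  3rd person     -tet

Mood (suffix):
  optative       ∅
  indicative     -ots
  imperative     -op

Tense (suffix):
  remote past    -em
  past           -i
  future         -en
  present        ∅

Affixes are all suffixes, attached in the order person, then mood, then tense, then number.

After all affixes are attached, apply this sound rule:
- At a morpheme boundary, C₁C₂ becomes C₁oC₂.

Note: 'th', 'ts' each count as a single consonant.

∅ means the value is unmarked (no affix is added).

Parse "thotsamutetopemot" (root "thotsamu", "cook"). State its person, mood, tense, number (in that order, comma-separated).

Segment: thotsamu-tet-op-em-ot.
person: -tet → 3rd person.
mood: -op → imperative.
tense: -em → remote past.
number: -ot → plural.

3rd person, imperative, remote past, plural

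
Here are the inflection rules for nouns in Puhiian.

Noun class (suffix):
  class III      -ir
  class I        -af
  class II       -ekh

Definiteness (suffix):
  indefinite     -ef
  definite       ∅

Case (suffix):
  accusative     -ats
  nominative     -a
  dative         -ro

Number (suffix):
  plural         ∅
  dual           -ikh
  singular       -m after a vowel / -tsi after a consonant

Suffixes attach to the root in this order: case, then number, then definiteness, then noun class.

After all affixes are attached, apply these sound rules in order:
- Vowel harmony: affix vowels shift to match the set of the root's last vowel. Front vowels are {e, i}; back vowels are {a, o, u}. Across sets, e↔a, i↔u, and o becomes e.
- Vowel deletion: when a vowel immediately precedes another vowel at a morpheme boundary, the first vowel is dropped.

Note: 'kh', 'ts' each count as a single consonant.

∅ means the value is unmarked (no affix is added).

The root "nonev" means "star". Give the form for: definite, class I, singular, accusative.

Attach case accusative -ats → nonevats.
Attach number singular -tsi (after consonant 'ts') → nonevatstsi.
definiteness = definite: zero marking, form stays nonevatstsi.
Attach noun class class I -af → nonevatstsiaf.
Apply vowel harmony: nonevatstsiaf → nonevetstsief.
Apply vowel deletion: nonevetstsief → nonevetstsef.

nonevetstsef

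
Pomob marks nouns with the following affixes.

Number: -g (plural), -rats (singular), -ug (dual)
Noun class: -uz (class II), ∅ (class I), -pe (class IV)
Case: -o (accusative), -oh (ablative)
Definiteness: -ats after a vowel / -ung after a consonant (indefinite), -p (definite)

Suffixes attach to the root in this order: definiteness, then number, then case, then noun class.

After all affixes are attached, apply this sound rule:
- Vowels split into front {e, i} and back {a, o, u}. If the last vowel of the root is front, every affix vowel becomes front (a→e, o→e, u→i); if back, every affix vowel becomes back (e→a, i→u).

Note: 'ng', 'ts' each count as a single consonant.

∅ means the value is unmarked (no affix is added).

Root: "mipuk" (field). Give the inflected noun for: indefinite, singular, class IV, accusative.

mipukungratsopa

Attach definiteness indefinite -ung (after consonant 'k') → mipukung.
Attach number singular -rats → mipukungrats.
Attach case accusative -o → mipukungratso.
Attach noun class class IV -pe → mipukungratsope.
Apply vowel harmony: mipukungratsope → mipukungratsopa.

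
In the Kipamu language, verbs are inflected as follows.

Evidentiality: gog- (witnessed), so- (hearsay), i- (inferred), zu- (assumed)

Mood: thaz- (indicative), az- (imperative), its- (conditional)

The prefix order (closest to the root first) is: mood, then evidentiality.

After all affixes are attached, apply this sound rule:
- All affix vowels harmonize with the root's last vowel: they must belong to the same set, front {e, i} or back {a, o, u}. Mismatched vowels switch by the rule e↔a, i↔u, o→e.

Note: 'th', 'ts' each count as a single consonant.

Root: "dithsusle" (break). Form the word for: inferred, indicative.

ithezdithsusle

Attach mood indicative thaz- → thazdithsusle.
Attach evidentiality inferred i- → ithazdithsusle.
Apply vowel harmony: ithazdithsusle → ithezdithsusle.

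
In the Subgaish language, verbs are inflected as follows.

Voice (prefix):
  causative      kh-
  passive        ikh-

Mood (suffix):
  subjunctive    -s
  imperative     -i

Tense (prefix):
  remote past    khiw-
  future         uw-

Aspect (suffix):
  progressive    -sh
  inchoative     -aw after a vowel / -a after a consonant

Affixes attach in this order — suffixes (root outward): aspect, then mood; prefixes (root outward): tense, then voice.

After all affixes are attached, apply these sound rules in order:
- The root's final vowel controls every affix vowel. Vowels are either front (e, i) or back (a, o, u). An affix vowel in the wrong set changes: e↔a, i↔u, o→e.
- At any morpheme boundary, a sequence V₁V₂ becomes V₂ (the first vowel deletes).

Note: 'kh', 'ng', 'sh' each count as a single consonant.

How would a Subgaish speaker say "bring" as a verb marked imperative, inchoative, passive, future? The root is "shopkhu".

ukhuwshopkhawu

Attach tense future uw- → uwshopkhu.
Attach aspect inchoative -aw (after vowel 'u') → uwshopkhuaw.
Attach voice passive ikh- → ikhuwshopkhuaw.
Attach mood imperative -i → ikhuwshopkhuawi.
Apply vowel harmony: ikhuwshopkhuawi → ukhuwshopkhuawu.
Apply vowel deletion: ukhuwshopkhuawu → ukhuwshopkhawu.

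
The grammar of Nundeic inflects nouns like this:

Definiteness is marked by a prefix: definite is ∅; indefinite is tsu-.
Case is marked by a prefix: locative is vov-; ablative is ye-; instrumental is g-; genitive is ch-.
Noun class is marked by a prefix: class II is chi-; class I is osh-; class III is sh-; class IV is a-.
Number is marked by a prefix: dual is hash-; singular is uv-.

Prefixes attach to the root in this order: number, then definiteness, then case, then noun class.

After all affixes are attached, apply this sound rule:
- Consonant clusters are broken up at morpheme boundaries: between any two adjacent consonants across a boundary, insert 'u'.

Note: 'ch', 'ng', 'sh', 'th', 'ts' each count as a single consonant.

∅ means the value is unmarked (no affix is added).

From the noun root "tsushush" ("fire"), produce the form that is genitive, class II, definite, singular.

chichuvutsushush

Attach number singular uv- → uvtsushush.
definiteness = definite: zero marking, form stays uvtsushush.
Attach case genitive ch- → chuvtsushush.
Attach noun class class II chi- → chichuvtsushush.
Apply epenthesis: chichuvtsushush → chichuvutsushush.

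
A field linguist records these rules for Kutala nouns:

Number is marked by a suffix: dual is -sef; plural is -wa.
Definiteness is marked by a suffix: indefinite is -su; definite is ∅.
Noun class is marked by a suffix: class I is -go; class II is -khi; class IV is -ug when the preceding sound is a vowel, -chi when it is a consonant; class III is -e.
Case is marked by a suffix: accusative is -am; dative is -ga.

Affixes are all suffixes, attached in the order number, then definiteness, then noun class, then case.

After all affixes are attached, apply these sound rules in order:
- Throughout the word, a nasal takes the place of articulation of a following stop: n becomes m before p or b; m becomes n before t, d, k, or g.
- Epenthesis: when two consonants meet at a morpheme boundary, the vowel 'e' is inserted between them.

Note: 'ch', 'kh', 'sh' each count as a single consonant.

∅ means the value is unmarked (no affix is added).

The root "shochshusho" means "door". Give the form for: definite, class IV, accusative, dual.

Attach number dual -sef → shochshushosef.
definiteness = definite: zero marking, form stays shochshushosef.
Attach noun class class IV -chi (after consonant 'f') → shochshushosefchi.
Attach case accusative -am → shochshushosefchiam.
Nasal assimilation: no change.
Apply epenthesis: shochshushosefchiam → shochshushosefechiam.

shochshushosefechiam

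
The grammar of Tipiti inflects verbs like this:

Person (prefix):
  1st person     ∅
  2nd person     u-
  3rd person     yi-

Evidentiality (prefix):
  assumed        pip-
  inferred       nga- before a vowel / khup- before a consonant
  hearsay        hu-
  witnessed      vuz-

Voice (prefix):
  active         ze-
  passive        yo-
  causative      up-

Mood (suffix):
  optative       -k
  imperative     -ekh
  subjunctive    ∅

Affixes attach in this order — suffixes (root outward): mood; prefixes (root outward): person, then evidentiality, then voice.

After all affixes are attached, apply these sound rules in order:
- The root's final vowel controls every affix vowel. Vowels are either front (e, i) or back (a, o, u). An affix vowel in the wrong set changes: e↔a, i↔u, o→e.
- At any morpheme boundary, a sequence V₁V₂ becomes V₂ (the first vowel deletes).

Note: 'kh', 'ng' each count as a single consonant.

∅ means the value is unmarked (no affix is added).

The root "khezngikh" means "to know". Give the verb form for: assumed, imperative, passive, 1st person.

person = 1st person: zero marking, form stays khezngikh.
Attach evidentiality assumed pip- → pipkhezngikh.
Attach voice passive yo- → yopipkhezngikh.
Attach mood imperative -ekh → yopipkhezngikhekh.
Apply vowel harmony: yopipkhezngikhekh → yepipkhezngikhekh.
Vowel deletion: no change.

yepipkhezngikhekh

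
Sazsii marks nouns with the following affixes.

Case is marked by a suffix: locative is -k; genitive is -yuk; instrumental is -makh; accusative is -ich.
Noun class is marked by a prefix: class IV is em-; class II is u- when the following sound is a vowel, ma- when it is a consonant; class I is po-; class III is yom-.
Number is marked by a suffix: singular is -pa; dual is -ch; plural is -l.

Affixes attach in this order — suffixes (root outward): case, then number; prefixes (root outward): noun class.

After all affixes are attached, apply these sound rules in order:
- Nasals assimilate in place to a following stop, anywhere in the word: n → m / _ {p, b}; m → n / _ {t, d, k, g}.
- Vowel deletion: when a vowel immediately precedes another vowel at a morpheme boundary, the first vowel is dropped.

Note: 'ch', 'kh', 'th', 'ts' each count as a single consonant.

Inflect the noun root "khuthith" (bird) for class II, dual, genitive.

Attach case genitive -yuk → khuthithyuk.
Attach noun class class II ma- (before consonant 'kh') → makhuthithyuk.
Attach number dual -ch → makhuthithyukch.
Nasal assimilation: no change.
Vowel deletion: no change.

makhuthithyukch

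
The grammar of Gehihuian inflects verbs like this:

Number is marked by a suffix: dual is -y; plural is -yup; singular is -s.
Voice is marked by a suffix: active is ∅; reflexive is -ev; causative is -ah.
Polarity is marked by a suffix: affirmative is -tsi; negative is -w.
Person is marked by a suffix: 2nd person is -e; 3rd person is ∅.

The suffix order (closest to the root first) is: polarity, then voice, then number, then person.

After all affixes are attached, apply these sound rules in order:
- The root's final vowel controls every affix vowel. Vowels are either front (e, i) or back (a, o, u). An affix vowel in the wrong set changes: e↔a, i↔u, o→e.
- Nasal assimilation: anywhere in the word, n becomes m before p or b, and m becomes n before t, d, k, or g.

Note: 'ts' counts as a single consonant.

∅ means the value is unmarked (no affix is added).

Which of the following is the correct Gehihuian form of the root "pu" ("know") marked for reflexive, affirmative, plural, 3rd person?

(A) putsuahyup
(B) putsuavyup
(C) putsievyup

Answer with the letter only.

Attach polarity affirmative -tsi → putsi.
Attach voice reflexive -ev → putsiev.
Attach number plural -yup → putsievyup.
person = 3rd person: zero marking, form stays putsievyup.
Apply vowel harmony: putsievyup → putsuavyup.
Nasal assimilation: no change.
So the correct form is putsuavyup, option (B).
(C) putsievyup is wrong: it fails to apply the sound rule(s).
(A) putsuahyup is wrong: it uses causative instead of reflexive for voice.

B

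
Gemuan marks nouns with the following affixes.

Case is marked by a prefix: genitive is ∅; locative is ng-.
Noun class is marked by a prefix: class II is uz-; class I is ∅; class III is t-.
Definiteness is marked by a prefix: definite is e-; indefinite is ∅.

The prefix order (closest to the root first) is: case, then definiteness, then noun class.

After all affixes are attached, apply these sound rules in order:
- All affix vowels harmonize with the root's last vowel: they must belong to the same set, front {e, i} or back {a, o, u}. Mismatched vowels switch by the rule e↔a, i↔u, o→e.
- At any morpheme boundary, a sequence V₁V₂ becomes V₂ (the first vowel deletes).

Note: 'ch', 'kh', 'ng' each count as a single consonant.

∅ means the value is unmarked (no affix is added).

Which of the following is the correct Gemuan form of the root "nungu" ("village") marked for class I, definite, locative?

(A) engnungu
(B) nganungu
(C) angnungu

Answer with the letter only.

Attach case locative ng- → ngnungu.
Attach definiteness definite e- → engnungu.
noun class = class I: zero marking, form stays engnungu.
Apply vowel harmony: engnungu → angnungu.
Vowel deletion: no change.
So the correct form is angnungu, option (C).
(A) engnungu is wrong: it fails to apply the sound rule(s).
(B) nganungu is wrong: it has the affixes in the wrong order.

C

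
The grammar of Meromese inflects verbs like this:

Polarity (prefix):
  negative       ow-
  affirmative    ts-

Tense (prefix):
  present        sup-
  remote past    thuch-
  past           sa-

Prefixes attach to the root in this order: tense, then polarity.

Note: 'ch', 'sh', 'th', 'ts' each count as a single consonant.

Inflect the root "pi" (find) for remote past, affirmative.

Attach tense remote past thuch- → thuchpi.
Attach polarity affirmative ts- → tsthuchpi.

tsthuchpi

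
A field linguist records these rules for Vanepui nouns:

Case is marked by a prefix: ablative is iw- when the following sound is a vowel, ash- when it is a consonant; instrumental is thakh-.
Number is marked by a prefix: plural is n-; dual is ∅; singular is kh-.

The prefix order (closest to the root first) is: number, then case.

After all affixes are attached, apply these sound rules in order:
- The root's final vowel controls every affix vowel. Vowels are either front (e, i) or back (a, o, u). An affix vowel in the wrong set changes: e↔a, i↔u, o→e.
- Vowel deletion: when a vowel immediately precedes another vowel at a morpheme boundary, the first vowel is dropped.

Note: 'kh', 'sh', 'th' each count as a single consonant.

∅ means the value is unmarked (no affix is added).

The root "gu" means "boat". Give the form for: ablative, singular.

ashkhgu

Attach number singular kh- → khgu.
Attach case ablative ash- (before consonant 'kh') → ashkhgu.
Vowel harmony: no change.
Vowel deletion: no change.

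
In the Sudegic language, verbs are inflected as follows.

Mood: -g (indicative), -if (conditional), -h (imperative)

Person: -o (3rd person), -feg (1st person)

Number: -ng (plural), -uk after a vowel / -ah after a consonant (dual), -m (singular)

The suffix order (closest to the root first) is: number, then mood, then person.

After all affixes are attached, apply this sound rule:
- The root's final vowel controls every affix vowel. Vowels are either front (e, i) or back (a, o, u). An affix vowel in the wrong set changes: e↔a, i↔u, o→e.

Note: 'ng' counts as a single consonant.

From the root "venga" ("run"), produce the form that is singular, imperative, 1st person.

vengamhfag

Attach number singular -m → vengam.
Attach mood imperative -h → vengamh.
Attach person 1st person -feg → vengamhfeg.
Apply vowel harmony: vengamhfeg → vengamhfag.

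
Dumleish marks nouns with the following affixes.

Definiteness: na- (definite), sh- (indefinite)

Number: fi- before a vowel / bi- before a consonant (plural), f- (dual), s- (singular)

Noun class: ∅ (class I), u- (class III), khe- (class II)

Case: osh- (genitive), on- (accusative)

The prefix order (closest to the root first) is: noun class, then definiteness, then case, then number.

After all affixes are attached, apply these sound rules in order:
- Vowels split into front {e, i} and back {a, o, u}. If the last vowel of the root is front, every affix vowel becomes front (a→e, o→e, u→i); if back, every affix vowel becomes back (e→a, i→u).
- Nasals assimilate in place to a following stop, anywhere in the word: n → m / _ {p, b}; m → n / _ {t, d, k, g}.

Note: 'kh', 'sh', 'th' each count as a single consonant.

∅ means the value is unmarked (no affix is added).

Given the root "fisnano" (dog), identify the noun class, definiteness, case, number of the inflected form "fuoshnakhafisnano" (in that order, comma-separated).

Segment: fi-osh-na-khe-fisnano.
noun class: khe- → class II.
definiteness: na- → definite.
case: osh- → genitive.
number: fi/bi- → plural.

class II, definite, genitive, plural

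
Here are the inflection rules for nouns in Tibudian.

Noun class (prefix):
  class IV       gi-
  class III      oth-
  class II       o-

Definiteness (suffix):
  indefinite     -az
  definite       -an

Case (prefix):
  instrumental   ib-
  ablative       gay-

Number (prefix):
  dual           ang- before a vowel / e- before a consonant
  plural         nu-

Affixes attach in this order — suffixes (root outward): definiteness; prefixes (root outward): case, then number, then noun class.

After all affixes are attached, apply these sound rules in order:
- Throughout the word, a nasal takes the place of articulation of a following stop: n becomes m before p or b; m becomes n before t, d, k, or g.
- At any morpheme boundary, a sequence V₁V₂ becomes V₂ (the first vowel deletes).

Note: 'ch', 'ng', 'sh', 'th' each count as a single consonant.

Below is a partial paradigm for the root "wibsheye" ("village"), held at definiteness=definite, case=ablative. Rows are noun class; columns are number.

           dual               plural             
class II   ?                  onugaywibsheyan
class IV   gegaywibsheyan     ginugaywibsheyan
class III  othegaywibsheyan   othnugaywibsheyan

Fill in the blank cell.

Attach definiteness definite -an → wibsheyean.
Attach case ablative gay- → gaywibsheyean.
Attach number dual e- (before consonant 'g') → egaywibsheyean.
Attach noun class class II o- → oegaywibsheyean.
Nasal assimilation: no change.
Apply vowel deletion: oegaywibsheyean → egaywibsheyan.

egaywibsheyan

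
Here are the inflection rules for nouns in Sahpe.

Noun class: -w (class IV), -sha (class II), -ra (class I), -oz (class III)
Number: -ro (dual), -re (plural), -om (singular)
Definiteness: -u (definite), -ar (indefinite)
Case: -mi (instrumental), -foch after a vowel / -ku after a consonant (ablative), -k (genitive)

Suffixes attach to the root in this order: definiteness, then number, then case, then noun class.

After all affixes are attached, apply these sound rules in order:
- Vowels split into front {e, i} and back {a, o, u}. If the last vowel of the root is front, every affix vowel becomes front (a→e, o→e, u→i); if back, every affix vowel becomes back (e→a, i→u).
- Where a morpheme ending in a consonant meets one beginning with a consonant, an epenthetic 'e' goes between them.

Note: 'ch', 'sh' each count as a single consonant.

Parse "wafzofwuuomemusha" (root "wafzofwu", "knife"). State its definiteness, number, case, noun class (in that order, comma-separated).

Segment: wafzofwu-u-om-mi-sha.
definiteness: -u → definite.
number: -om → singular.
case: -mi → instrumental.
noun class: -sha → class II.

definite, singular, instrumental, class II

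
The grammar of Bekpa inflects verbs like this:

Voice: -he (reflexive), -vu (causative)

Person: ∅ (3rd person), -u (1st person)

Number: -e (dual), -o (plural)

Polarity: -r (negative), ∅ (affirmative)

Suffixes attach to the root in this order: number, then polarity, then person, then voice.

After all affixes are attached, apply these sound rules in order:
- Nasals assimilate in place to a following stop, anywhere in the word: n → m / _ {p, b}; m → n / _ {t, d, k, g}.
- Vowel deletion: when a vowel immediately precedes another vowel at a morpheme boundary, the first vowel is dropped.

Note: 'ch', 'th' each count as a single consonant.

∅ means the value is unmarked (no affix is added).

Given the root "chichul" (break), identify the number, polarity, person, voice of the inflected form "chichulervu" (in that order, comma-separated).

dual, negative, 3rd person, causative

Segment: chichul-e-r-vu.
number: -e → dual.
polarity: -r → negative.
person: ∅ → 3rd person.
voice: -vu → causative.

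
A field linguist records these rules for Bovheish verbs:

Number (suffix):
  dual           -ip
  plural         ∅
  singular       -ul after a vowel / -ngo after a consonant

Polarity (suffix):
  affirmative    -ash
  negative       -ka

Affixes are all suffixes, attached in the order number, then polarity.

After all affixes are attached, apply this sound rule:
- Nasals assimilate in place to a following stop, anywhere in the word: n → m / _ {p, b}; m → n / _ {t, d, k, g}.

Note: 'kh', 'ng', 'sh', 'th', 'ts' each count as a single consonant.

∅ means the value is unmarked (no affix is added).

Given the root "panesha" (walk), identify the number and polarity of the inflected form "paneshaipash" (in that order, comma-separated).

dual, affirmative

Segment: panesha-ip-ash.
number: -ip → dual.
polarity: -ash → affirmative.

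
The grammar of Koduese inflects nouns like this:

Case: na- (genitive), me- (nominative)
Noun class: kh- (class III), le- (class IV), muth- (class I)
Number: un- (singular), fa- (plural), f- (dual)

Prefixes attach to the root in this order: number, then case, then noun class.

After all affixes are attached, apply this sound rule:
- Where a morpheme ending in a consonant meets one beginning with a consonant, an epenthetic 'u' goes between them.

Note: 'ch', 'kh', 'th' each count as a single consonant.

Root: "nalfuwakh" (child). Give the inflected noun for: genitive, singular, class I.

muthunaununalfuwakh

Attach number singular un- → unnalfuwakh.
Attach case genitive na- → naunnalfuwakh.
Attach noun class class I muth- → muthnaunnalfuwakh.
Apply epenthesis: muthnaunnalfuwakh → muthunaununalfuwakh.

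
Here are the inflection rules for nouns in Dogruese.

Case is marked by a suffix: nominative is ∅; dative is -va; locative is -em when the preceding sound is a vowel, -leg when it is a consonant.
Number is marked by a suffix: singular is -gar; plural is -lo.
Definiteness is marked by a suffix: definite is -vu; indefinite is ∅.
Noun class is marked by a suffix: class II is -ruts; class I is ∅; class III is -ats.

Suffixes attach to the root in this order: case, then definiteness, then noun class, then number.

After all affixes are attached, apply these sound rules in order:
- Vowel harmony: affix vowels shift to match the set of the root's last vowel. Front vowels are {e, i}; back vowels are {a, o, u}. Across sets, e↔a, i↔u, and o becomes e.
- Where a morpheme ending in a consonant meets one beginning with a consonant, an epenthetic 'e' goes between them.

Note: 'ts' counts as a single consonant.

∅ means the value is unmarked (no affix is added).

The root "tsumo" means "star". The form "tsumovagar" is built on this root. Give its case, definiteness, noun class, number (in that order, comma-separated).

dative, indefinite, class I, singular

Segment: tsumo-va-gar.
case: -va → dative.
definiteness: ∅ → indefinite.
noun class: ∅ → class I.
number: -gar → singular.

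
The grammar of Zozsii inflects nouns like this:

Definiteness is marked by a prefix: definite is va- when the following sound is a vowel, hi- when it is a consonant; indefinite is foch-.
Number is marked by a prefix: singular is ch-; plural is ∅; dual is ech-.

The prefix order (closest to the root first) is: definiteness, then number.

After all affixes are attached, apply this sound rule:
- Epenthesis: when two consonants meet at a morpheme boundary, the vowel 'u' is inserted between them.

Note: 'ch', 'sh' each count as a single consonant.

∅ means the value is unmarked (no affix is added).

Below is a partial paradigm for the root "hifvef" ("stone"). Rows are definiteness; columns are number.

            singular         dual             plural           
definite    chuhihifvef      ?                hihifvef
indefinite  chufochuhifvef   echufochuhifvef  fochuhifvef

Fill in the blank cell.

echuhihifvef

Attach definiteness definite hi- (before consonant 'h') → hihifvef.
Attach number dual ech- → echhihifvef.
Apply epenthesis: echhihifvef → echuhihifvef.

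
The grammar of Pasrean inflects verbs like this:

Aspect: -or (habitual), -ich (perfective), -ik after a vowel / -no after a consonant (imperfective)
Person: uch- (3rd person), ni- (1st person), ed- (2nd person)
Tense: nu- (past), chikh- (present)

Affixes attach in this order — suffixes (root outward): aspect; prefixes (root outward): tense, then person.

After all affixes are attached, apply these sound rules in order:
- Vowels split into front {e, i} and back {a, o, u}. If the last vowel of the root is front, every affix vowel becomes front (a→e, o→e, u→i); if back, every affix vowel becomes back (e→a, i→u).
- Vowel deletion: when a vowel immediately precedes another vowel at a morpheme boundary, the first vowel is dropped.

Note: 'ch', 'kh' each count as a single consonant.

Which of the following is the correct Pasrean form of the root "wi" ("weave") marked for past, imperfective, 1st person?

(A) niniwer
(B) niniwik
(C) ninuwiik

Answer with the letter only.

B

Attach aspect imperfective -ik (after vowel 'i') → wiik.
Attach tense past nu- → nuwiik.
Attach person 1st person ni- → ninuwiik.
Apply vowel harmony: ninuwiik → niniwiik.
Apply vowel deletion: niniwiik → niniwik.
So the correct form is niniwik, option (B).
(A) niniwer is wrong: it uses habitual instead of imperfective for aspect.
(C) ninuwiik is wrong: it fails to apply the sound rule(s).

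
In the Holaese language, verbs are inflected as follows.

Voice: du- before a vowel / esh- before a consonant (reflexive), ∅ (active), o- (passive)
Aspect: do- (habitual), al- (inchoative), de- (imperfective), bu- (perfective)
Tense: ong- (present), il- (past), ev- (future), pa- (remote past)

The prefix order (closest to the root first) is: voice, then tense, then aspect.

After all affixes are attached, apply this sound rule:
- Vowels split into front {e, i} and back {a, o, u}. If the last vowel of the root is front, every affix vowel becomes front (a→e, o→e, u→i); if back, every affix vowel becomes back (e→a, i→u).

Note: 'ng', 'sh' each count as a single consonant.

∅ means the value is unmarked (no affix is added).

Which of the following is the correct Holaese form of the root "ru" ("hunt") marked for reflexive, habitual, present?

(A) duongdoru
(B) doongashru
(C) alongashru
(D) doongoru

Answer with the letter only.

B

Attach voice reflexive esh- (before consonant 'r') → eshru.
Attach tense present ong- → ongeshru.
Attach aspect habitual do- → doongeshru.
Apply vowel harmony: doongeshru → doongashru.
So the correct form is doongashru, option (B).
(A) duongdoru is wrong: it has the affixes in the wrong order.
(C) alongashru is wrong: it uses inchoative instead of habitual for aspect.
(D) doongoru is wrong: it uses passive instead of reflexive for voice.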